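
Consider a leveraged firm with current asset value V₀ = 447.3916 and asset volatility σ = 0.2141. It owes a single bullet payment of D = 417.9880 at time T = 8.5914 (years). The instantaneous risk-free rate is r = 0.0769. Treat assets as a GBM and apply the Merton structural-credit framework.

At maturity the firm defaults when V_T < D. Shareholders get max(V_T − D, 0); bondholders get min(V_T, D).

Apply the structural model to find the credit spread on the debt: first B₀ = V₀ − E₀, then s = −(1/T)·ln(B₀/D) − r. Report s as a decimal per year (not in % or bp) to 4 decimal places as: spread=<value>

spread=0.0063

With assets at 447.3916 and a single debt payment of 417.9880 at 8.5914 years:
d₁ = [ln(V₀/D) + (r + σ²/2)T] / (σ√T)
   = [ln(447.3916/417.9880) + (0.0769 + 0.5·0.2141²)·8.5914] / (0.2141·√8.5914)
   = [0.067982 + 0.857588] / 0.627550 = 1.474893
d₂ = d₁ − σ√T = 1.474893 − 0.627550 = 0.847343
N(d₁) = 0.929879,  N(d₂) = 0.801598,  e^(−rT) = 0.516501
E₀ = V₀·N(d₁) − D·e^(−rT)·N(d₂)
   = 447.3916·0.929879 − 417.9880·0.516501·0.801598 = 242.962365
B₀ = V₀ − E₀ = 447.3916 − 242.962365 = 204.429235
spread = −(1/T)·ln(B₀/D) − r = −(1/8.5914)·ln(204.429235/417.9880) − 0.0769 = 0.00634963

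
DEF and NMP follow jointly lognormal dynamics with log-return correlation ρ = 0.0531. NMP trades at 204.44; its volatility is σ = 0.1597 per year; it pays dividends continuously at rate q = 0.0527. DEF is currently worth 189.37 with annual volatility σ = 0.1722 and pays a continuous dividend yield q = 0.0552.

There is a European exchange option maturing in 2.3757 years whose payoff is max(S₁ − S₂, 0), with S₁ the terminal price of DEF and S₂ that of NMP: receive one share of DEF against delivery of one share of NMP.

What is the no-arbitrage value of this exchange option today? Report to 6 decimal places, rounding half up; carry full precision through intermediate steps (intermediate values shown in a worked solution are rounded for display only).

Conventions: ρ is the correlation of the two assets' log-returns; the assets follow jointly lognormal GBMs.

σ_eff = √(σ₁² + σ₂² − 2ρσ₁σ₂) = √(0.1722² + 0.1597² − 2·0.0531·0.1722·0.1597) = 0.228553
d₁ = (ln(S₁/S₂) + (q₂ − q₁ + σ_eff²/2)T) / (σ_eff√T) = (ln(189.37/204.44) + (0.0527 − 0.0552 + 0.026118)·2.3757) / 0.352275 = -0.058085
d₂ = d₁ − σ_eff√T = -0.058085 − 0.352275 = -0.410361
N(d₁) = 0.476840,  N(d₂) = 0.340771
V = S₁·e^{−q₁T}·N(d₁) − S₂·e^{−q₂T}·N(d₂) = 79.201134 − 61.468793 = 17.732340
Key observation: the rate r is irrelevant here: denominating values in NMP turns the exchange into a ratio option on S₁/S₂, and discounting at r drops out.

exchange price = 17.732340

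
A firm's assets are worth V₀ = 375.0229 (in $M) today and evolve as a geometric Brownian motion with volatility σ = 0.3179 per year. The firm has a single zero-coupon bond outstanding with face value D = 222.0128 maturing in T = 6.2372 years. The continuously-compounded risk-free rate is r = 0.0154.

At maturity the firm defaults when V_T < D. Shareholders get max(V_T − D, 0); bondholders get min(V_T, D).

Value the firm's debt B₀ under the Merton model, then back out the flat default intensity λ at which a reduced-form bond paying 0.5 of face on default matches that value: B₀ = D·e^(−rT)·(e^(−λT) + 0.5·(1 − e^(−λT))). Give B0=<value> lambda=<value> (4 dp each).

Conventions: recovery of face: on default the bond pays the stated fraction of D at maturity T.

B0=175.7752 lambda=0.0476

Apply the equity-as-call identities (strike 222.0128, horizon 6.2372 years):
d₁ = [ln(V₀/D) + (r + σ²/2)T] / (σ√T)
   = [ln(375.0229/222.0128) + (0.0154 + 0.5·0.3179²)·6.2372] / (0.3179·√6.2372)
   = [0.524252 + 0.411220] / 0.793936 = 1.178272
d₂ = d₁ − σ√T = 1.178272 − 0.793936 = 0.384336
N(d₁) = 0.880656,  N(d₂) = 0.649635,  e^(−rT) = 0.908416
E₀ = V₀·N(d₁) − D·e^(−rT)·N(d₂)
   = 375.0229·0.880656 − 222.0128·0.908416·0.649635 = 199.247686
B₀ = V₀ − E₀ = 375.0229 − 199.247686 = 175.775214
e^(−λT) = (B₀·e^(rT)/D − 0.5)/(1 − 0.5) = (175.7752·1.100817/222.0128 − 0.5)/0.5 = 0.74311009
λ = −ln(0.74311009)/6.2372 = 0.047603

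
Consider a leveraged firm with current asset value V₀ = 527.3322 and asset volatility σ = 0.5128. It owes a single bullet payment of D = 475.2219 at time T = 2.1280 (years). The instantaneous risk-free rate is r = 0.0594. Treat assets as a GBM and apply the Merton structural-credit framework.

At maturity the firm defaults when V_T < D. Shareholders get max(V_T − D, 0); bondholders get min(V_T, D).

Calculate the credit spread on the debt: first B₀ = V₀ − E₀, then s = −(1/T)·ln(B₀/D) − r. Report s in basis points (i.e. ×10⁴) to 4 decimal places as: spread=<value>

spread=1134.7918

Apply the equity-as-call identities (strike 475.2219, horizon 2.1280 years):
d₁ = [ln(V₀/D) + (r + σ²/2)T] / (σ√T)
   = [ln(527.3322/475.2219) + (0.0594 + 0.5·0.5128²)·2.1280] / (0.5128·√2.1280)
   = [0.104049 + 0.406197] / 0.748056 = 0.682096
d₂ = d₁ − σ√T = 0.682096 − 0.748056 = -0.065960
N(d₁) = 0.752411,  N(d₂) = 0.473705,  e^(−rT) = 0.881259
E₀ = V₀·N(d₁) − D·e^(−rT)·N(d₂)
   = 527.3322·0.752411 − 475.2219·0.881259·0.473705 = 198.385757
B₀ = V₀ − E₀ = 527.3322 − 198.385757 = 328.946443
spread = −(1/T)·ln(B₀/D) − r = −(1/2.1280)·ln(328.946443/475.2219) − 0.0594 = 0.11347918
in basis points: 0.11347918 × 10⁴ = 1134.7918 bp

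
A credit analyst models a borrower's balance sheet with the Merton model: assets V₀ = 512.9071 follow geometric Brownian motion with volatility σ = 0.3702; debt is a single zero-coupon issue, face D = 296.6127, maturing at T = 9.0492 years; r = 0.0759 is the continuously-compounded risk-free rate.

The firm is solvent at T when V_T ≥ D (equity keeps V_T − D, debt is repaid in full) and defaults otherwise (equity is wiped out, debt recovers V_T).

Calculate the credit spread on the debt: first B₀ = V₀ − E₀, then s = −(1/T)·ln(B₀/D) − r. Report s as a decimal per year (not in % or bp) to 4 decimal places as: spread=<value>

Apply the equity-as-call identities (strike 296.6127, horizon 9.0492 years):
d₁ = [ln(V₀/D) + (r + σ²/2)T] / (σ√T)
   = [ln(512.9071/296.6127) + (0.0759 + 0.5·0.3702²)·9.0492] / (0.3702·√9.0492)
   = [0.547667 + 1.306922] / 1.113632 = 1.665353
d₂ = d₁ − σ√T = 1.665353 − 1.113632 = 0.551721
N(d₁) = 0.952079,  N(d₂) = 0.709430,  e^(−rT) = 0.503166
E₀ = V₀·N(d₁) − D·e^(−rT)·N(d₂)
   = 512.9071·0.952079 − 296.6127·0.503166·0.709430 = 382.448654
B₀ = V₀ − E₀ = 512.9071 − 382.448654 = 130.458446
spread = −(1/T)·ln(B₀/D) − r = −(1/9.0492)·ln(130.458446/296.6127) − 0.0759 = 0.01486742

spread=0.0149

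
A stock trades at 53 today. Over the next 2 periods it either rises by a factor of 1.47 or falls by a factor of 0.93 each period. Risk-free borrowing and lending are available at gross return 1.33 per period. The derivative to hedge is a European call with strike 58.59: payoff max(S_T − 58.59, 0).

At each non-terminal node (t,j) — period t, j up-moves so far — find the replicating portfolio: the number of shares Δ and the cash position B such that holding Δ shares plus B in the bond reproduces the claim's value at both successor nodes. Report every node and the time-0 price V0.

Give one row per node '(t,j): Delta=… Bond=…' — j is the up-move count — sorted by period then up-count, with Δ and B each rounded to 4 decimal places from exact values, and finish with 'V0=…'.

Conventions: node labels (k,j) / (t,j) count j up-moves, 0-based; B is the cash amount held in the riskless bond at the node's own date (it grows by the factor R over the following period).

Risk-neutral probability p* = (R−d)/(u−d) = (1.33−0.93)/(1.47−0.93) = 0.7407.
At maturity the claim pays: V(2,0)=0.0000, V(2,1)=13.8663, V(2,2)=55.9377
Node (1,0) S=49.2900: V=(p*·13.8663+(1−p*)·0.0000)/1.33=7.7228; Δ=(13.8663−0.0000)/(72.4563−45.8397)=0.5210; B=V−Δ·S=-17.9555
Node (1,1) S=77.9100: V=(p*·55.9377+(1−p*)·13.8663)/1.33=33.8574; Δ=(55.9377−13.8663)/(114.5277−72.4563)=1.0000; B=V−Δ·S=-44.0526
Node (0,0) S=53.0000: V=(p*·33.8574+(1−p*)·7.7228)/1.33=20.3622; Δ=(33.8574−7.7228)/(77.9100−49.2900)=0.9132; B=V−Δ·S=-28.0351
Sanity check at the root: Δ(0,0)·S0 + B(0,0) reproduces V0 = 20.3622.

(0,0): Delta=0.9132 Bond=-28.0351
(1,0): Delta=0.5210 Bond=-17.9555
(1,1): Delta=1.0000 Bond=-44.0526
V0=20.3622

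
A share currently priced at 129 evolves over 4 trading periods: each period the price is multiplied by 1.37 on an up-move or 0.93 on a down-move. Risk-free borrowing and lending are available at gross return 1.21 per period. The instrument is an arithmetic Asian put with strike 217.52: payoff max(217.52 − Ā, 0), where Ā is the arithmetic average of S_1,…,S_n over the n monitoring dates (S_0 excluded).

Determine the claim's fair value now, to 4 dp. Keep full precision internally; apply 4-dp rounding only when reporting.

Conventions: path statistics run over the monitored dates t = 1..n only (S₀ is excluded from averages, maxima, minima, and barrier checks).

With p* = (R−d)/(u−d) = 0.6364, sum probability × payoff across the paths and divide by R^4.
Enumerate all 2^4 = 16 price paths (U = up ×1.37, D = down ×0.93); each path with k up-moves has probability p*^k·(1−p*)^(4−k).
DDDD: Ā=107.9507, payoff=109.5693, prob=0.017485
UDDD: Ā=159.0242, payoff=58.4958, prob=0.030599
DUDD: Ā=144.8342, payoff=72.6858, prob=0.030599
UUDD: Ā=213.3579, payoff=4.1621, prob=0.053548
DDUD: Ā=131.6375, payoff=85.8825, prob=0.030599
UDUD: Ā=193.9176, payoff=23.6024, prob=0.053548
DUUD: Ā=179.7276, payoff=37.7924, prob=0.053548
UUUD: Ā=264.7600, payoff=0.0000, prob=0.093709
DDDU: Ā=119.3645, payoff=98.1555, prob=0.030599
UDDU: Ā=175.8381, payoff=41.6819, prob=0.053548
DUDU: Ā=161.6481, payoff=55.8719, prob=0.053548
UUDU: Ā=238.1268, payoff=0.0000, prob=0.093709
DDUU: Ā=148.4514, payoff=69.0686, prob=0.053548
UDUU: Ā=218.6865, payoff=0.0000, prob=0.093709
DUUU: Ā=204.4965, payoff=13.0235, prob=0.093709
UUUU: Ā=301.2475, payoff=0.0000, prob=0.163992
Price = Σ prob·payoff / R^4 = 25.214474 / 2.143589 = 11.7627

price = 11.7627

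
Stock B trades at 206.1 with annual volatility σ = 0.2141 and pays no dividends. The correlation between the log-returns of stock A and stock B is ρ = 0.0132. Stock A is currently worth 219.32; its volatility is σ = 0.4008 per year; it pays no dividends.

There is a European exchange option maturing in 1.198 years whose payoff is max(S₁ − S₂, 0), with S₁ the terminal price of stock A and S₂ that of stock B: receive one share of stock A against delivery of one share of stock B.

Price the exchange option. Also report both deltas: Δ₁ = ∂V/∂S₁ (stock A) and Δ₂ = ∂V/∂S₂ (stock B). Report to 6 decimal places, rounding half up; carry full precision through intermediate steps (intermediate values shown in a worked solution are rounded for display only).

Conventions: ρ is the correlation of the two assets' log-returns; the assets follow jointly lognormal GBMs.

exchange price = 48.479980
Δ1 = 0.645427
Δ2 = -0.451601

σ_eff = √(σ₁² + σ₂² − 2ρσ₁σ₂) = √(0.4008² + 0.2141² − 2·0.0132·0.4008·0.2141) = 0.451900
d₁ = (ln(S₁/S₂) + (q₂ − q₁ + σ_eff²/2)T) / (σ_eff√T) = (ln(219.32/206.1) + (0.0 − 0.0 + 0.102107)·1.198) / 0.494619 = 0.373003
d₂ = d₁ − σ_eff√T = 0.373003 − 0.494619 = -0.121616
N(d₁) = 0.645427,  N(d₂) = 0.451601
V = S₁·e^{−q₁T}·N(d₁) − S₂·e^{−q₂T}·N(d₂) = 141.555031 − 93.075050 = 48.479980
Key observation: no risk-free rate is needed — with the second asset as numeraire the exchange option is a call on the ratio S₁/S₂, and r cancels out of the value.
Δ₁ = e^{−q₁T}·N(d₁) = 0.645427;  Δ₂ = −e^{−q₂T}·N(d₂) = -0.451601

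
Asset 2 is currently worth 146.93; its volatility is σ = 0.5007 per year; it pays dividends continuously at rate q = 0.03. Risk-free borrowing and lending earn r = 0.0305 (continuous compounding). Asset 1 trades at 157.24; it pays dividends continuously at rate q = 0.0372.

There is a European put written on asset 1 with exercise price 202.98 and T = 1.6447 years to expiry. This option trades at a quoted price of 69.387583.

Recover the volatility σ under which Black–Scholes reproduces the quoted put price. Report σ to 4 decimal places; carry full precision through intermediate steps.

At σ = 0.5059 the Black–Scholes value reproduces the quote:
σ√T = 0.5059·√1.6447 = 0.648796
d₁ = (ln(S/K) + (r−q+σ²/2)T) / (σ√T) = (ln(157.24/202.98) + (0.0305−0.0372+0.5059²/2)·1.6447) / 0.648796 = (-0.255334 + 0.199449) / 0.648796 = -0.086138
d₂ = d₁ − σ√T = -0.086138 − 0.648796 = -0.734933
e^{−rT} = 0.951074
e^{−qT} = 0.940651
N(−d₁) = 0.534321,  N(−d₂) = 0.768810
V = K·e^{−rT}·N(−d₂) − S·e^{−qT}·N(−d₁) = 148.417999 − 79.030416 = 69.387583 (equal to the quote); since ∂V/∂σ > 0 for all σ, the implied volatility is unique

sigma = 0.5059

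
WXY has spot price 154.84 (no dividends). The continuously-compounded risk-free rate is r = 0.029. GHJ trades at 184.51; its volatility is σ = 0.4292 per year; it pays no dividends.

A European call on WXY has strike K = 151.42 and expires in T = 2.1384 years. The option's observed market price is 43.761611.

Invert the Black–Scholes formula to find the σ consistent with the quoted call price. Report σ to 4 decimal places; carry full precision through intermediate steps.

At σ = 0.4363 the Black–Scholes value reproduces the quote:
σ√T = 0.4363·√2.1384 = 0.638013
d₁ = (ln(S/K) + (r+σ²/2)T) / (σ√T) = (ln(154.84/151.42) + (0.029+0.4363²/2)·2.1384) / 0.638013 = (0.022335 + 0.265544) / 0.638013 = 0.451212
d₂ = d₁ − σ√T = 0.451212 − 0.638013 = -0.186802
e^{−rT} = 0.939870
N(d₁) = 0.674081,  N(d₂) = 0.425908
V = S·N(d₁) − K·e^{−rT}·N(d₂) = 104.374772 − 60.613162 = 43.761611 (equal to the quote); since ∂V/∂σ > 0 for all σ, the implied volatility is unique

sigma = 0.4363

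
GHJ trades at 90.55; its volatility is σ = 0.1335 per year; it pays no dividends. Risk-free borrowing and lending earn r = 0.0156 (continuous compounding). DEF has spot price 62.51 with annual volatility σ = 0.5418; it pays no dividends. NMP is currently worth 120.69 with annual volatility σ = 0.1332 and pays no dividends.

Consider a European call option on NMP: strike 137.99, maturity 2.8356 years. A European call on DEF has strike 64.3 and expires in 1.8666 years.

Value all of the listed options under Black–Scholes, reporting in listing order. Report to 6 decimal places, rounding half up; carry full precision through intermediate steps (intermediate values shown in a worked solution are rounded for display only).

[NMP call K=137.99]
σ√T = 0.1332·√2.8356 = 0.224299
d₁ = (ln(S/K) + (r+σ²/2)T) / (σ√T) = (ln(120.69/137.99) + (0.0156+0.1332²/2)·2.8356) / 0.224299 = (-0.133956 + 0.069390) / 0.224299 = -0.287856
d₂ = d₁ − σ√T = -0.287856 − 0.224299 = -0.512154
e^{−rT} = 0.956729
N(d₁) = 0.386729,  N(d₂) = 0.304272
price = S·N(d₁) − K·e^{−rT}·N(d₂) = 46.674278 − 40.169621 = 6.504657
[DEF call K=64.3]
σ√T = 0.5418·√1.8666 = 0.740227
d₁ = (ln(S/K) + (r+σ²/2)T) / (σ√T) = (ln(62.51/64.3) + (0.0156+0.5418²/2)·1.8666) / 0.740227 = (-0.028233 + 0.303087) / 0.740227 = 0.371310
d₂ = d₁ − σ√T = 0.371310 − 0.740227 = -0.368916
e^{−rT} = 0.971301
N(d₁) = 0.644797,  N(d₂) = 0.356095
price = S·N(d₁) − K·e^{−rT}·N(d₂) = 40.306240 − 22.239787 = 18.066453

price(NMP call K=137.99) = 6.504657
price(DEF call K=64.3) = 18.066453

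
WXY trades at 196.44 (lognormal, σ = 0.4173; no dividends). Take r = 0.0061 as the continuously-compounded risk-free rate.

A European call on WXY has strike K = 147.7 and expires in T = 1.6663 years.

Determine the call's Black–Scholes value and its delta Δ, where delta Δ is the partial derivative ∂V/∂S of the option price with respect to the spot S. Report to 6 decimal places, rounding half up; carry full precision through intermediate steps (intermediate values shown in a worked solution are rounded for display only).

σ√T = 0.4173·√1.6663 = 0.538673
d₁ = (ln(S/K) + (r+σ²/2)T) / (σ√T) = (ln(196.44/147.7) + (0.0061+0.4173²/2)·1.6663) / 0.538673 = (0.285174 + 0.155249) / 0.538673 = 0.817607
d₂ = d₁ − σ√T = 0.817607 − 0.538673 = 0.278934
e^{−rT} = 0.989887
N(d₁) = 0.793209,  N(d₂) = 0.609852
Call price V = S·N(d₁) − K·e^{−rT}·N(d₂) = 155.817996 − 89.164253 = 66.653743
Δ = N(d₁) = 0.793209

price = 66.653743
Δ = 0.793209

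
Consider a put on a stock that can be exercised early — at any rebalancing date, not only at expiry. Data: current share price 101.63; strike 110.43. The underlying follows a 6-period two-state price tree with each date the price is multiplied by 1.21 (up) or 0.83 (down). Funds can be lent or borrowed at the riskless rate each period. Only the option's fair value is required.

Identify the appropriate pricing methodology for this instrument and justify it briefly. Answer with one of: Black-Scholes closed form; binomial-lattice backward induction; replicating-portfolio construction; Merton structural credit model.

framework: binomial-lattice backward induction

Key observation: early exercise of the strike-110.43 put must be checked at each of the 6 dates (spot 101.63), which forces a node-by-node comparison of intrinsic and continuation value backward from expiry.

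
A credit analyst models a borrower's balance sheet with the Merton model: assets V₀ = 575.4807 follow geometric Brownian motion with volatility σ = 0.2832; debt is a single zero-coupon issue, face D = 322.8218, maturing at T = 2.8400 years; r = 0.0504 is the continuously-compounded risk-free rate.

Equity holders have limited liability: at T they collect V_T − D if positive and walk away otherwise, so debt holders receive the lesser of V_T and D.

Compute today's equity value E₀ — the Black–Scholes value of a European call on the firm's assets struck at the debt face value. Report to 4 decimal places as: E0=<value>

Equity is a call on the firm's assets struck at D = 322.8218:
d₁ = [ln(V₀/D) + (r + σ²/2)T] / (σ√T)
   = [ln(575.4807/322.8218) + (0.0504 + 0.5·0.2832²)·2.8400] / (0.2832·√2.8400)
   = [0.578105 + 0.257023] / 0.477257 = 1.749850
d₂ = d₁ − σ√T = 1.749850 − 0.477257 = 1.272593
N(d₁) = 0.959928,  N(d₂) = 0.898419,  e^(−rT) = 0.866636
E₀ = V₀·N(d₁) − D·e^(−rT)·N(d₂)
   = 575.4807·0.959928 − 322.8218·0.866636·0.898419 = 301.070219

E0=301.0702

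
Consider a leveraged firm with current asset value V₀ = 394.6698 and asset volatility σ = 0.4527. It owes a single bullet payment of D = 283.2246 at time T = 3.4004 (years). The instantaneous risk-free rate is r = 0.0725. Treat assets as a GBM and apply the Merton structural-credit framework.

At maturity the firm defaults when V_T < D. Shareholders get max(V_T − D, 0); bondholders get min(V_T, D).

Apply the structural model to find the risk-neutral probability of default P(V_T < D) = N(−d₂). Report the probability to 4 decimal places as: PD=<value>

With assets at 394.6698 and a single debt payment of 283.2246 at 3.4004 years:
d₁ = [ln(V₀/D) + (r + σ²/2)T] / (σ√T)
   = [ln(394.6698/283.2246) + (0.0725 + 0.5·0.4527²)·3.4004] / (0.4527·√3.4004)
   = [0.331809 + 0.594963] / 0.834787 = 1.110191
d₂ = d₁ − σ√T = 1.110191 − 0.834787 = 0.275404
risk-neutral PD = N(−d₂) = N(-0.275404) = 0.391503

PD=0.3915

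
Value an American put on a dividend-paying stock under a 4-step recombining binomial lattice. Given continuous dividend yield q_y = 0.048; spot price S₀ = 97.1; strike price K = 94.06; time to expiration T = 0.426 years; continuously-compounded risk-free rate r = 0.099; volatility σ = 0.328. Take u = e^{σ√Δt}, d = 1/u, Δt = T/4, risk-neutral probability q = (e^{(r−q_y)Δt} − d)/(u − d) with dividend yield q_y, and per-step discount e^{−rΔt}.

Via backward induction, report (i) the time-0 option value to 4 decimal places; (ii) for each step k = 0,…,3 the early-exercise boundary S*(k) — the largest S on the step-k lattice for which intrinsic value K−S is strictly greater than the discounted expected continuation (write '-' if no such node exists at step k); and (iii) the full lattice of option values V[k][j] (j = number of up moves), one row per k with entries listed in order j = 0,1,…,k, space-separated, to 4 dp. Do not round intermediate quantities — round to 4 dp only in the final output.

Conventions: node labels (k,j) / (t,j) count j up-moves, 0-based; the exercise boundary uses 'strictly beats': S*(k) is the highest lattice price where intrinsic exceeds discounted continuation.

price = 5.7454
boundary = - - 78.3872 70.4300
tree:
5.7454
9.6782 1.9134
15.6728 3.8571 0.0000
23.6300 7.7751 0.0000 0.0000
30.7794 15.6728 0.0000 0.0000 0.0000

Δt=0.10650  u=1.11298  d=0.89849  q=0.49866  discount=0.98951
step 4 (expiry): payoffs max(K−S,0) = 30.7794 15.6728 0.0000 0.0000 0.0000
step 3: (k=3,j=0): S=70.4300, K−S=23.6300, hold=23.0026 ⇒ V=23.6300 exercise | (k=3,j=1): S=87.2433, K−S=6.8167, hold=7.7751 ⇒ V=7.7751 continue | (k=3,j=2): S=108.0703, K−S=0.0000, hold=0.0000 ⇒ V=0.0000 continue | (k=3,j=3): S=133.8692, K−S=0.0000, hold=0.0000 ⇒ V=0.0000 continue  boundary S*=70.4300
step 2: (k=2,j=0): S=78.3872, K−S=15.6728, hold=15.5589 ⇒ V=15.6728 exercise | (k=2,j=1): S=97.1000, K−S=0.0000, hold=3.8571 ⇒ V=3.8571 continue | (k=2,j=2): S=120.2800, K−S=0.0000, hold=0.0000 ⇒ V=0.0000 continue  boundary S*=78.3872
step 1: (k=1,j=0): S=87.2433, K−S=6.8167, hold=9.6782 ⇒ V=9.6782 continue | (k=1,j=1): S=108.0703, K−S=0.0000, hold=1.9134 ⇒ V=1.9134 continue  boundary S*=-
step 0: (k=0,j=0): S=97.1000, K−S=0.0000, hold=5.7454 ⇒ V=5.7454 continue  boundary S*=-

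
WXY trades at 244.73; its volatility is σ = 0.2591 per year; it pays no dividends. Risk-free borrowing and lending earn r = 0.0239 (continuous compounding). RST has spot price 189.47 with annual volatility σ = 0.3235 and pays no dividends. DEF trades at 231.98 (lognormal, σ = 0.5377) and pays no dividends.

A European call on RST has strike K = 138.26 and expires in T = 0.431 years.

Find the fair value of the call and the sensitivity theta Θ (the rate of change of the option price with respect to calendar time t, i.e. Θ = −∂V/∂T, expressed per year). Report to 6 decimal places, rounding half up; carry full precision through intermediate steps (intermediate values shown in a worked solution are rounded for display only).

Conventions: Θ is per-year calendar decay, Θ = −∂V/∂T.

σ√T = 0.3235·√0.431 = 0.212380
d₁ = (ln(S/K) + (r+σ²/2)T) / (σ√T) = (ln(189.47/138.26) + (0.0239+0.3235²/2)·0.431) / 0.212380 = (0.315095 + 0.032853) / 0.212380 = 1.638331
d₂ = d₁ − σ√T = 1.638331 − 0.212380 = 1.425951
e^{−rT} = 0.989752
N(d₁) = 0.949324,  N(d₂) = 0.923059
Call price V = S·N(d₁) − K·e^{−rT}·N(d₂) = 179.868356 − 126.314237 = 53.554120
φ(d₁) = (1/√(2π))·e^{−d₁²/2} = 0.104246
Θ = −S·φ(d₁)·σ/(2√T) − r·K·e^{−rT}·N(d₂) = −4.866369 − 3.018910 = -7.885279

price = 53.554120
Θ = -7.885279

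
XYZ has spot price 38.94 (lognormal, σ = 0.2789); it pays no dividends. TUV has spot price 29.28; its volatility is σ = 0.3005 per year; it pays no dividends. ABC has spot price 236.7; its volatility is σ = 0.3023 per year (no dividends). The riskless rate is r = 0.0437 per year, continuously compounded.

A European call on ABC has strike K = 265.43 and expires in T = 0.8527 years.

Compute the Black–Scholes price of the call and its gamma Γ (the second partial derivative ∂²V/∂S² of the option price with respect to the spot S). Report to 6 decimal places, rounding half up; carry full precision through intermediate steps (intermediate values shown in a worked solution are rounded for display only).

price = 18.853367
Γ = 0.005981

σ√T = 0.3023·√0.8527 = 0.279149
d₁ = (ln(S/K) + (r+σ²/2)T) / (σ√T) = (ln(236.7/265.43) + (0.0437+0.3023²/2)·0.8527) / 0.279149 = (-0.114558 + 0.076225) / 0.279149 = -0.137319
d₂ = d₁ − σ√T = -0.137319 − 0.279149 = -0.416468
e^{−rT} = 0.963423
N(d₁) = 0.445389,  N(d₂) = 0.338534
Call price V = S·N(d₁) − K·e^{−rT}·N(d₂) = 105.423637 − 86.570271 = 18.853367
φ(d₁) = (1/√(2π))·e^{−d₁²/2} = 0.395199
Γ = φ(d₁) / (S·σ·√T) = 0.005981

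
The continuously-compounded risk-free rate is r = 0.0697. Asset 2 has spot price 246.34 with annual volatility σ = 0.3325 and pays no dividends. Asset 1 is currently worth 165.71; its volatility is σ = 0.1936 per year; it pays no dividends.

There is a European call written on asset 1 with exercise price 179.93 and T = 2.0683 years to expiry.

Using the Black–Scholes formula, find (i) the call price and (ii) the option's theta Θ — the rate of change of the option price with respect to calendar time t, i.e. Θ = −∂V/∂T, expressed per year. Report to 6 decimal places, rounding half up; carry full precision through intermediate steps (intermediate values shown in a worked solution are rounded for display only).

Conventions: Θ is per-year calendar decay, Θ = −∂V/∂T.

price = 23.199147
Θ = -9.955767

σ√T = 0.1936·√2.0683 = 0.278427
d₁ = (ln(S/K) + (r+σ²/2)T) / (σ√T) = (ln(165.71/179.93) + (0.0697+0.1936²/2)·2.0683) / 0.278427 = (-0.082329 + 0.182921) / 0.278427 = 0.361289
d₂ = d₁ − σ√T = 0.361289 − 0.278427 = 0.082862
e^{−rT} = 0.865749
N(d₁) = 0.641058,  N(d₂) = 0.533019
Call price V = S·N(d₁) − K·e^{−rT}·N(d₂) = 106.229778 − 83.030631 = 23.199147
φ(d₁) = (1/√(2π))·e^{−d₁²/2} = 0.373737
Θ = −S·φ(d₁)·σ/(2√T) − r·K·e^{−rT}·N(d₂) = −4.168532 − 5.787235 = -9.955767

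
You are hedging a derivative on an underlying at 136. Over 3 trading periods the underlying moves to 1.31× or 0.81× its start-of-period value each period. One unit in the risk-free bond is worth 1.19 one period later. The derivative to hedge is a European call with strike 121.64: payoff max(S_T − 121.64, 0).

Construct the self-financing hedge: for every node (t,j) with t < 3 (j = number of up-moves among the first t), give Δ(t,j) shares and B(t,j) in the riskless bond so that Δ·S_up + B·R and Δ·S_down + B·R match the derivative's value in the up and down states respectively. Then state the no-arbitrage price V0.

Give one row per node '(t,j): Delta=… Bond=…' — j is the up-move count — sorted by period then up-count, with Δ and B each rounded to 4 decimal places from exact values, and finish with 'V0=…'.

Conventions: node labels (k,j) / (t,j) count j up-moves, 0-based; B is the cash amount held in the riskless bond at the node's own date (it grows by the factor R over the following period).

The replicating-portfolio and risk-neutral prices coincide; use p* = (1.19−0.81)/(1.31−0.81) = 0.7600 for the latter.
Terminal payoffs: V(3,0)=0.0000, V(3,1)=0.0000, V(3,2)=67.4056, V(3,3)=184.1004
  t=2,j=0: stock 89.2296 → up 116.8908 (V=0.0000), down 72.2760 (V=0.0000). Price 0.0000; hedge Δ=0.0000, bond B=0.0000.
  t=2,j=1: stock 144.3096 → up 189.0456 (V=67.4056), down 116.8908 (V=0.0000). Price 43.0489; hedge Δ=0.9342, bond B=-91.7622.
  t=2,j=2: stock 233.3896 → up 305.7404 (V=184.1004), down 189.0456 (V=67.4056). Price 131.1711; hedge Δ=1.0000, bond B=-102.2185.
  t=1,j=0: stock 110.1600 → up 144.3096 (V=43.0489), down 89.2296 (V=0.0000). Price 27.4934; hedge Δ=0.7816, bond B=-58.6044.
  t=1,j=1: stock 178.1600 → up 233.3896 (V=131.1711), down 144.3096 (V=43.0489). Price 92.4553; hedge Δ=0.9892, bond B=-83.7891.
  t=0,j=0: stock 136.0000 → up 178.1600 (V=92.4553), down 110.1600 (V=27.4934). Price 64.5920; hedge Δ=0.9553, bond B=-65.3317.
Sanity check at the root: Δ(0,0)·S0 + B(0,0) reproduces V0 = 64.5920.

(0,0): Delta=0.9553 Bond=-65.3317
(1,0): Delta=0.7816 Bond=-58.6044
(1,1): Delta=0.9892 Bond=-83.7891
(2,0): Delta=0.0000 Bond=0.0000
(2,1): Delta=0.9342 Bond=-91.7622
(2,2): Delta=1.0000 Bond=-102.2185
V0=64.5920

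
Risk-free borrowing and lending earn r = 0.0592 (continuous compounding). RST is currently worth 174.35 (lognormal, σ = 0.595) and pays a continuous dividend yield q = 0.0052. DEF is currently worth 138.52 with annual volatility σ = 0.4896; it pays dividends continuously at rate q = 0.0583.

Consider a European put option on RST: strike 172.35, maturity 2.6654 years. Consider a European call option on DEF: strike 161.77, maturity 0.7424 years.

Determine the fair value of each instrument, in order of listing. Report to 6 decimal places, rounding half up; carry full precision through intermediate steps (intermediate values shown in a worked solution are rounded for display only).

[RST put K=172.35]
σ√T = 0.595·√2.6654 = 0.971400
d₁ = (ln(S/K) + (r−q+σ²/2)T) / (σ√T) = (ln(174.35/172.35) + (0.0592−0.0052+0.595²/2)·2.6654) / 0.971400 = (0.011537 + 0.615741) / 0.971400 = 0.645746
d₂ = d₁ − σ√T = 0.645746 − 0.971400 = -0.325654
e^{−rT} = 0.854028
e^{−qT} = 0.986236
N(−d₁) = 0.259222,  N(−d₂) = 0.627657
price = K·e^{−rT}·N(−d₂) − S·e^{−qT}·N(−d₁) = 92.385853 − 44.573229 = 47.812625
[DEF call K=161.77]
σ√T = 0.4896·√0.7424 = 0.421852
d₁ = (ln(S/K) + (r−q+σ²/2)T) / (σ√T) = (ln(138.52/161.77) + (0.0592−0.0583+0.4896²/2)·0.7424) / 0.421852 = (-0.155161 + 0.089648) / 0.421852 = -0.155299
d₂ = d₁ − σ√T = -0.155299 − 0.421852 = -0.577151
e^{−rT} = 0.957002
e^{−qT} = 0.957641
N(d₁) = 0.438293,  N(d₂) = 0.281919
price = S·e^{−qT}·N(d₁) − K·e^{−rT}·N(d₂) = 58.140655 − 43.645026 = 14.495629

price(RST put K=172.35) = 47.812625
price(DEF call K=161.77) = 14.495629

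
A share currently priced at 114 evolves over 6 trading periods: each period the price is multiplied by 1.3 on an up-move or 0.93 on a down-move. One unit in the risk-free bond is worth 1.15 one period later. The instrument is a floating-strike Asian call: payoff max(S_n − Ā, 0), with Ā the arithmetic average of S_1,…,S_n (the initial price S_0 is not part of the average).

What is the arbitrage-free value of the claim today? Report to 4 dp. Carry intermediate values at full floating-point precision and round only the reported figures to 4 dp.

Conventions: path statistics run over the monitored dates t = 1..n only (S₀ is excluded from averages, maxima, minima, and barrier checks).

Under the martingale measure an up-move has probability p* = 0.5946; value the claim as the probability-weighted average of per-path payoffs, discounted 6 periods at R = 1.15.
Enumerate all 2^6 = 64 price paths (U = up ×1.3, D = down ×0.93); each path with k up-moves has probability p*^k·(1−p*)^(6−k).
DDDDDD: Ā=89.1098, payoff=0.0000, prob=0.004440
UDDDDD: Ā=124.5620, payoff=0.0000, prob=0.006511
DUDDDD: Ā=117.5320, payoff=0.0000, prob=0.006511
UUDDDD: Ā=164.2921, payoff=0.0000, prob=0.009550
DDUDDD: Ā=110.9941, payoff=0.0000, prob=0.006511
UDUDDD: Ā=155.1531, payoff=0.0000, prob=0.009550
DUUDDD: Ā=148.1231, payoff=0.0000, prob=0.009550
UUUDDD: Ā=207.0538, payoff=0.0000, prob=0.014007
DDDUDD: Ā=104.9139, payoff=0.0000, prob=0.006511
UDDUDD: Ā=146.6538, payoff=0.0000, prob=0.009550
DUDUDD: Ā=139.6238, payoff=4.4959, prob=0.009550
UUDUDD: Ā=195.1731, payoff=6.2846, prob=0.014007
DDUUDD: Ā=133.0859, payoff=11.0338, prob=0.009550
UDUUDD: Ā=186.0341, payoff=15.4236, prob=0.014007
DUUUDD: Ā=179.0041, payoff=22.4536, prob=0.014007
UUUUDD: Ā=250.2208, payoff=31.3867, prob=0.020543
DDDDUD: Ā=99.2593, payoff=3.8418, prob=0.006511
UDDDUD: Ā=138.7495, payoff=5.3702, prob=0.009550
DUDDUD: Ā=131.7195, payoff=12.4002, prob=0.009550
UUDDUD: Ā=184.1240, payoff=17.3336, prob=0.014007
DDUDUD: Ā=125.1816, payoff=18.9381, prob=0.009550
UDUDUD: Ā=174.9850, payoff=26.4726, prob=0.014007
DUUDUD: Ā=167.9550, payoff=33.5026, prob=0.014007
UUUDUD: Ā=234.7759, payoff=46.8316, prob=0.020543
DDDUUD: Ā=119.1014, payoff=25.0183, prob=0.009550
UDDUUD: Ā=166.4858, payoff=34.9719, prob=0.014007
DUDUUD: Ā=159.4558, payoff=42.0019, prob=0.014007
UUDUUD: Ā=222.8952, payoff=58.7123, prob=0.020543
DDUUUD: Ā=152.9179, payoff=48.5398, prob=0.014007
UDUUUD: Ā=213.7562, payoff=67.8513, prob=0.020543
DUUUUD: Ā=206.7262, payoff=74.8813, prob=0.020543
UUUUUD: Ā=288.9720, payoff=104.6728, prob=0.030130
DDDDDU: Ā=94.0005, payoff=9.1006, prob=0.006511
UDDDDU: Ā=131.3985, payoff=12.7212, prob=0.009550
DUDDDU: Ā=124.3685, payoff=19.7512, prob=0.009550
UUDDDU: Ā=173.8484, payoff=27.6092, prob=0.014007
DDUDDU: Ā=117.8306, payoff=26.2891, prob=0.009550
UDUDDU: Ā=164.7094, payoff=36.7482, prob=0.014007
DUUDDU: Ā=157.6794, payoff=43.7782, prob=0.014007
UUUDDU: Ā=220.4121, payoff=61.1954, prob=0.020543
DDDUDU: Ā=111.7503, payoff=32.3694, prob=0.009550
UDDUDU: Ā=156.2101, payoff=45.2475, prob=0.014007
DUDUDU: Ā=149.1801, payoff=52.2775, prob=0.014007
UUDUDU: Ā=208.5314, payoff=73.0761, prob=0.020543
DDUUDU: Ā=142.6422, payoff=58.8154, prob=0.014007
UDUUDU: Ā=199.3924, payoff=82.2151, prob=0.020543
DUUUDU: Ā=192.3624, payoff=89.2451, prob=0.020543
UUUUDU: Ā=268.8937, payoff=124.7512, prob=0.030130
DDDDUU: Ā=106.0957, payoff=38.0240, prob=0.009550
UDDDUU: Ā=148.3058, payoff=53.1518, prob=0.014007
DUDDUU: Ā=141.2758, payoff=60.1818, prob=0.014007
UUDDUU: Ā=197.4823, payoff=84.1251, prob=0.020543
DDUDUU: Ā=134.7379, payoff=66.7197, prob=0.014007
UDUDUU: Ā=188.3433, payoff=93.2641, prob=0.020543
DUUDUU: Ā=181.3133, payoff=100.2941, prob=0.020543
UUUDUU: Ā=253.4488, payoff=140.1961, prob=0.030130
DDDUUU: Ā=128.6577, payoff=72.8000, prob=0.014007
UDDUUU: Ā=179.8441, payoff=101.7634, prob=0.020543
DUDUUU: Ā=172.8141, payoff=108.7934, prob=0.020543
UUDUUU: Ā=241.5681, payoff=152.0768, prob=0.030130
DDUUUU: Ā=166.2762, payoff=115.3313, prob=0.020543
UDUUUU: Ā=232.4291, payoff=161.2158, prob=0.030130
DUUUUU: Ā=225.3991, payoff=168.2458, prob=0.030130
UUUUUU: Ā=315.0739, payoff=235.1823, prob=0.044190
Price = Σ prob·payoff / R^6 = 73.223634 / 2.313061 = 31.6566

price = 31.6566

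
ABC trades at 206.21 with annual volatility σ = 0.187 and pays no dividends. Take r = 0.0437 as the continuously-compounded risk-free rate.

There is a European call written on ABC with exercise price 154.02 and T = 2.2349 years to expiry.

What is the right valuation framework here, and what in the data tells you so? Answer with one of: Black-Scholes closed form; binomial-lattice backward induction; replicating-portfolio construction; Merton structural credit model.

Key observation: a European-exercise option on ABC struck at 154.02 — a GBM underlying with constant parameters — admits an analytic price: the data contain no early exercise, no discrete tree, no debt structure.

framework: Black-Scholes closed form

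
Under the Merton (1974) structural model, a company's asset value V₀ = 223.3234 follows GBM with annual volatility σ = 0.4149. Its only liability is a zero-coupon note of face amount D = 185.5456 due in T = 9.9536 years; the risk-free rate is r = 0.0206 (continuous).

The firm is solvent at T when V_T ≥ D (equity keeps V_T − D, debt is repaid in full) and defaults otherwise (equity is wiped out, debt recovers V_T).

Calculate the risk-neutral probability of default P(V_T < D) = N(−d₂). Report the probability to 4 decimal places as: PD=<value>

PD=0.6392

Apply the equity-as-call identities (strike 185.5456, horizon 9.9536 years):
d₁ = [ln(V₀/D) + (r + σ²/2)T] / (σ√T)
   = [ln(223.3234/185.5456) + (0.0206 + 0.5·0.4149²)·9.9536] / (0.4149·√9.9536)
   = [0.185320 + 1.061761] / 1.308982 = 0.952711
d₂ = d₁ − σ√T = 0.952711 − 1.308982 = -0.356271
risk-neutral PD = N(−d₂) = N(0.356271) = 0.639181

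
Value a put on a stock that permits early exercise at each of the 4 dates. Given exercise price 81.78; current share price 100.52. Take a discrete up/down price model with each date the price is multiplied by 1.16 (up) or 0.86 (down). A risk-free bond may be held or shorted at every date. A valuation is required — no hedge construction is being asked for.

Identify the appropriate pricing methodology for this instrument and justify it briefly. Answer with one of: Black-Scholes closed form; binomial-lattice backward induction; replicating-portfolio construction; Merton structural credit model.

framework: binomial-lattice backward induction

Key observation: the put (strike 81.78 on spot 100.52) is American-style on a 4-step discrete price model, so the early-exercise decision at every node requires stepwise backward valuation — a closed form cannot price the exercise right.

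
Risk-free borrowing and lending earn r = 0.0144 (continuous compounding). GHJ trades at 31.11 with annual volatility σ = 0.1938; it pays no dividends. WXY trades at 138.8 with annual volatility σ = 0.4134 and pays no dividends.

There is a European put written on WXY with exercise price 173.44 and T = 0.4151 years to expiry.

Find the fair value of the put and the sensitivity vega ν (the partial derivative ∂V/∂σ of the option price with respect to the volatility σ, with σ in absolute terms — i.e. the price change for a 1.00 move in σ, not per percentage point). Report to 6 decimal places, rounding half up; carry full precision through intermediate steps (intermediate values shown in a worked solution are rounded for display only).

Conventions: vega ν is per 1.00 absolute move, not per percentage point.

σ√T = 0.4134·√0.4151 = 0.266346
d₁ = (ln(S/K) + (r+σ²/2)T) / (σ√T) = (ln(138.8/173.44) + (0.0144+0.4134²/2)·0.4151) / 0.266346 = (-0.222798 + 0.041448) / 0.266346 = -0.680880
d₂ = d₁ − σ√T = -0.680880 − 0.266346 = -0.947227
e^{−rT} = 0.994040
N(−d₁) = 0.752026,  N(−d₂) = 0.828238
Put price V = K·e^{−rT}·N(−d₂) − S·N(−d₁) = 142.793567 − 104.381263 = 38.412304
φ(d₁) = (1/√(2π))·e^{−d₁²/2} = 0.316403
ν = S·φ(d₁)·√T = 28.294816

price = 38.412304
ν = 28.294816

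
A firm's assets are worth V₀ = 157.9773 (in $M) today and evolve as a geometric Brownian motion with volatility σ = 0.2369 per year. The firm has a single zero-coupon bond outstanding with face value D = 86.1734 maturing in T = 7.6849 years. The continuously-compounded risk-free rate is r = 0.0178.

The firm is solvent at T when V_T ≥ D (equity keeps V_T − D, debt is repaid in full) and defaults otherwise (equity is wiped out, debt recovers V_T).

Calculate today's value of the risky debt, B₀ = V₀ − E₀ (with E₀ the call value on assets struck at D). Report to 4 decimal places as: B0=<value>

B0=70.7025

Work the structural quantities from V₀ = 157.9773 against face 86.1734:
d₁ = [ln(V₀/D) + (r + σ²/2)T] / (σ√T)
   = [ln(157.9773/86.1734) + (0.0178 + 0.5·0.2369²)·7.6849] / (0.2369·√7.6849)
   = [0.606090 + 0.352436] / 0.656726 = 1.459552
d₂ = d₁ − σ√T = 1.459552 − 0.656726 = 0.802826
N(d₁) = 0.927793,  N(d₂) = 0.788962,  e^(−rT) = 0.872152
E₀ = V₀·N(d₁) − D·e^(−rT)·N(d₂)
   = 157.9773·0.927793 − 86.1734·0.872152·0.788962 = 87.274779
B₀ = V₀ − E₀ = 157.9773 − 87.274779 = 70.702521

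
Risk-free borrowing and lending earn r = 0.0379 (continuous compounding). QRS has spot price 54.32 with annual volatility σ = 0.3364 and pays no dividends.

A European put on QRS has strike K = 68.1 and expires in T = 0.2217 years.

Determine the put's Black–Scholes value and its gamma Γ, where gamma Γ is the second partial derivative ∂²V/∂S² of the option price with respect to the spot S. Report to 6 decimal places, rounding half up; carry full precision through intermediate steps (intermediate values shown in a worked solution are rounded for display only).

price = 13.581523
Γ = 0.020044

σ√T = 0.3364·√0.2217 = 0.158394
d₁ = (ln(S/K) + (r+σ²/2)T) / (σ√T) = (ln(54.32/68.1) + (0.0379+0.3364²/2)·0.2217) / 0.158394 = (-0.226085 + 0.020947) / 0.158394 = -1.295112
d₂ = d₁ − σ√T = -1.295112 − 0.158394 = -1.453506
e^{−rT} = 0.991633
N(−d₁) = 0.902359,  N(−d₂) = 0.926958
Put price V = K·e^{−rT}·N(−d₂) − S·N(−d₁) = 62.597672 − 49.016149 = 13.581523
φ(d₁) = (1/√(2π))·e^{−d₁²/2} = 0.172459
Γ = φ(d₁) / (S·σ·√T) = 0.020044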